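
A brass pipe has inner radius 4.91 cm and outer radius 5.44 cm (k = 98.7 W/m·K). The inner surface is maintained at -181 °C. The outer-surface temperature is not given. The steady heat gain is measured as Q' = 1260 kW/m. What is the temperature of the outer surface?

T_out = 27.3 °C

Sum the resistances:
  R'_brass = ln(0.0544/0.0491)/(2πk) = 0.1025/(2π·98.7) = 1.653×10^-4 m·K/W
ΣR = 1.653×10^-4 m·K/W
ΔT = Q'·ΣR = 1.26×10^6 × 1.653×10^-4 = 208.3 K
Heat flows inward, so T_out = T_in + ΔT = -181 + 208.3 = 27.3 °C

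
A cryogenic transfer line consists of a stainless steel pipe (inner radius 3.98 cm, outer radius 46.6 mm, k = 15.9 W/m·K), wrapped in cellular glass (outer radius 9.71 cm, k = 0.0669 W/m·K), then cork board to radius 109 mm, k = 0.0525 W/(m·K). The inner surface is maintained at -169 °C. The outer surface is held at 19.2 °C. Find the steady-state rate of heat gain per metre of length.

Treat each layer as a resistance in series:
  R'_stainless steel = ln(0.0466/0.0398)/(2πk) = 0.1577/(2π·15.9) = 0.001579 m·K/W
  R'_cellular glass = ln(0.0971/0.0466)/(2πk) = 0.7341/(2π·0.0669) = 1.747 m·K/W
  R'_cork board = ln(0.109/0.0971)/(2πk) = 0.1156/(2π·0.0525) = 0.3505 m·K/W
ΣR = 0.001579 + 1.747 + 0.3505 = 2.099 m·K/W
Q' = ΔT/ΣR = (-169 °C − 19.2 °C)/2.099 = -89.7 W/m
(Negative Q' ⇒ heat flows inward; heat gain = 89.7 W/m.)

Q' = 89.7 W/m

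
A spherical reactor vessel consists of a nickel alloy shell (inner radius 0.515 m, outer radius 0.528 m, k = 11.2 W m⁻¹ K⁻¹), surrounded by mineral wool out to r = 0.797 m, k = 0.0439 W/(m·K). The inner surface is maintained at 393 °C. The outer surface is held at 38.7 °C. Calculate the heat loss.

Treat each layer as a resistance in series:
  R_nickel alloy = (1/0.515 − 1/0.528)/(4πk) = 0.04781/(4π·11.2) = 3.397×10^-4 K/W
  R_mineral wool = (1/0.528 − 1/0.797)/(4πk) = 0.6392/(4π·0.0439) = 1.159 K/W
ΣR = 3.397×10^-4 + 1.159 = 1.159 K/W
Q = ΔT/ΣR = (393 °C − 38.7 °C)/1.159 = 306 W

Q = 306 W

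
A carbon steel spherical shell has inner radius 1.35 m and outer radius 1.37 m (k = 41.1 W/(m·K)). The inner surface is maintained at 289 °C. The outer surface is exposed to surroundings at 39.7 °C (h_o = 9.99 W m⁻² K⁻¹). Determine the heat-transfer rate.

Q = 58500 W

Resistance network (inner→outer):
  R_carbon steel = (1/1.35 − 1/1.37)/(4πk) = 0.01081/(4π·41.1) = 2.094×10^-5 K/W
  R_conv,out = 1/(4πr²h) = 1/(4π·1.37²·9.99) = 0.004244 K/W
ΣR = 2.094×10^-5 + 0.004244 = 0.004265 K/W
Q = ΔT/ΣR = (289 °C − 39.7 °C)/0.004265 = 58500 W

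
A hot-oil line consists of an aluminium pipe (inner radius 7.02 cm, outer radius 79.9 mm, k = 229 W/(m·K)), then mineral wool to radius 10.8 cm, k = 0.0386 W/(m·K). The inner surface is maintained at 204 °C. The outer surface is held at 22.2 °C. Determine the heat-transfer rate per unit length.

Treat each layer as a resistance in series:
  R'_aluminium = ln(0.0799/0.0702)/(2πk) = 0.1294/(2π·229) = 8.995×10^-5 m·K/W
  R'_mineral wool = ln(0.108/0.0799)/(2πk) = 0.3014/(2π·0.0386) = 1.243 m·K/W
ΣR = 8.995×10^-5 + 1.243 = 1.243 m·K/W
Q' = ΔT/ΣR = (204 °C − 22.2 °C)/1.243 = 146 W/m

Q' = 146 W/m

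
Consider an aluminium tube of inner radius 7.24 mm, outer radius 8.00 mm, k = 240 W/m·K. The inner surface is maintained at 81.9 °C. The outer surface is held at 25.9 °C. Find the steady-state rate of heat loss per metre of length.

Q' = 2πk·ΔT/ln(r₂/r₁) = 2π × 240 × 56 / ln(0.00800/0.00724) = 8.46×10^5 W/m

Q' = 8.46×10^5 W/m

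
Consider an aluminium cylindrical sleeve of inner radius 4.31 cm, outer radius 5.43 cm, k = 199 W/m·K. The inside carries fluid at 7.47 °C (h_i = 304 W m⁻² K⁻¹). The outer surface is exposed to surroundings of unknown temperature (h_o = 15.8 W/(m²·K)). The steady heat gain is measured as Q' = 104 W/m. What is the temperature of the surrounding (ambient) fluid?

T_out = 28.0 °C

Sum the resistances:
  R'_conv,in = 1/(2πr h) = 1/(2π·0.0431·304) = 0.01215 m·K/W
  R'_aluminium = ln(0.0543/0.0431)/(2πk) = 0.2310/(2π·199) = 1.847×10^-4 m·K/W
  R'_conv,out = 1/(2πr h) = 1/(2π·0.0543·15.8) = 0.1855 m·K/W
ΣR = 0.1978 m·K/W
ΔT = Q'·ΣR = 104 × 0.1978 = 20.57 K
Heat flows inward, so T_out = T_in + ΔT = 7.47 + 20.57 = 28.0 °C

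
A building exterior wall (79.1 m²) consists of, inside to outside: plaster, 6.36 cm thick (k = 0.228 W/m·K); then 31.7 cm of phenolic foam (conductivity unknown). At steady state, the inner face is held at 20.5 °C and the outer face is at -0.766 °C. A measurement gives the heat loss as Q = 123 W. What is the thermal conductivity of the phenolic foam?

ΣR = ΔT/Q = |20.5 − -0.766|/123 = 0.1729 K/W
Known resistances:
  R_plaster = L/(kA) = 0.0636/(0.228·79.1) = 0.003527 K/W
R_phenolic foam = ΣR − ΣR_known = 0.1729 − 0.003527 = 0.1694 K/W
L/(kA) = 0.1694 ⇒ k = 0.317/(0.1694·79.1) = 0.0237 W/m·K

k = 0.0237 W/m·K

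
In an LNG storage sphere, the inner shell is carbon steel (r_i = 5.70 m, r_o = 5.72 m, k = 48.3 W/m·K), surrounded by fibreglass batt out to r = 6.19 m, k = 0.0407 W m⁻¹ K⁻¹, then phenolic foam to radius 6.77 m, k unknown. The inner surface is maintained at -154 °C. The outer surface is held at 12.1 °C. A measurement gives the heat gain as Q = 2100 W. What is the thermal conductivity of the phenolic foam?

k = 0.0207 W/m·K

ΣR = ΔT/Q = |-154 − 12.1|/2100 = 0.07910 K/W
Known resistances:
  R_carbon steel = (1/5.70 − 1/5.72)/(4πk) = 6.134×10^-4/(4π·48.3) = 1.011×10^-6 K/W
  R_fibreglass batt = (1/5.72 − 1/6.19)/(4πk) = 0.01327/(4π·0.0407) = 0.02595 K/W
R_phenolic foam = ΣR − ΣR_known = 0.07910 − 0.02595 = 0.05315 K/W
(1/r₁−1/r₂)/(4πk) = 0.05315 ⇒ k = 0.01384/(4π·0.05315) = 0.0207 W/m·K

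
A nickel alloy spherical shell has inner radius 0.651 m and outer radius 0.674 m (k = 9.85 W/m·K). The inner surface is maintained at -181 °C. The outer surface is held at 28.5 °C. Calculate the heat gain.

Q = 495 kW

Q = 4πk·ΔT/(1/r₁ − 1/r₂) = 4π × 9.85 × 209.5 / (1/0.651 − 1/0.674) = 4.95×10^5 W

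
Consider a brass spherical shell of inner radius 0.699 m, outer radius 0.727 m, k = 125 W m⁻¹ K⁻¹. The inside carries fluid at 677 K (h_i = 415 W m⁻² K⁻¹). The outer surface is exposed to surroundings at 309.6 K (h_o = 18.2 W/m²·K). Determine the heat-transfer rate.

Q = 42200 W

Treat each layer as a resistance in series:
  R_conv,in = 1/(4πr²h) = 1/(4π·0.699²·415) = 3.925×10^-4 K/W
  R_brass = (1/0.699 − 1/0.727)/(4πk) = 0.05510/(4π·125) = 3.508×10^-5 K/W
  R_conv,out = 1/(4πr²h) = 1/(4π·0.727²·18.2) = 0.008273 K/W
ΣR = 3.925×10^-4 + 3.508×10^-5 + 0.008273 = 0.008701 K/W
Q = ΔT/ΣR = (677 K − 309.6 K)/0.008701 = 42200 W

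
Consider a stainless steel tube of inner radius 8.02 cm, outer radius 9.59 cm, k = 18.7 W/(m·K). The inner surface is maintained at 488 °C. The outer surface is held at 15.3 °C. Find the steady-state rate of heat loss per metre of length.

Q' = 3.11×10^5 W/m

Q' = 2πk·ΔT/ln(r₂/r₁) = 2π × 18.7 × 472.7 / ln(0.0959/0.0802) = 3.11×10^5 W/m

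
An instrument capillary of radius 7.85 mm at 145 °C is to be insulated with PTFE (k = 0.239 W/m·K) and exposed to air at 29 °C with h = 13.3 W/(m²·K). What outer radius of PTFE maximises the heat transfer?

For a cylinder, r_cr = k_ins/h = 0.239/13.3 = 0.0180 m = 1.80 cm

r_cr = 1.80 cm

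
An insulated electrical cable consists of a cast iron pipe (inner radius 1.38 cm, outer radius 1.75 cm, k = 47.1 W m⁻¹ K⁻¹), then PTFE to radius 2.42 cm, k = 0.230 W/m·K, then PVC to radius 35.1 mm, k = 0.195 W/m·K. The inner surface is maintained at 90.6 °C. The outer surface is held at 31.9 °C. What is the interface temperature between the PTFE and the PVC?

T = 65.6 °C

Series thermal resistances, inner to outer:
  R'_cast iron = ln(0.0175/0.0138)/(2πk) = 0.2375/(2π·47.1) = 8.026×10^-4 m·K/W
  R'_PTFE = ln(0.0242/0.0175)/(2πk) = 0.3242/(2π·0.230) = 0.2243 m·K/W
  R'_PVC = ln(0.0351/0.0242)/(2πk) = 0.3718/(2π·0.195) = 0.3035 m·K/W
ΣR = 8.026×10^-4 + 0.2243 + 0.3035 = 0.5286 m·K/W
Q' = ΔT/ΣR = (90.6 °C − 31.9 °C)/0.5286 = 111.0 W/m
From the inner boundary to the PTFE/PVC interface, ΣR_partial = 0.2251 m·K/W.
T_interface = T_in − Q'·ΣR_partial = 90.6 °C − (111.0)(0.2251) = 65.6 °C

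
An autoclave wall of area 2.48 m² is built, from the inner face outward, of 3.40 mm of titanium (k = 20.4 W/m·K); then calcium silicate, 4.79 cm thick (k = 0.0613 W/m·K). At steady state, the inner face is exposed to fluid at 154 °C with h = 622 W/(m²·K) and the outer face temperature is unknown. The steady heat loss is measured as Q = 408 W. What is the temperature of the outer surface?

Series resistances:
  R_conv,in = 1/(hA) = 1/(622·2.48) = 6.483×10^-4 K/W
  R_titanium = L/(kA) = 0.00340/(20.4·2.48) = 6.720×10^-5 K/W
  R_calcium silicate = L/(kA) = 0.0479/(0.0613·2.48) = 0.3151 K/W
ΣR = 0.3158 K/W
ΔT = Q·ΣR = 408 × 0.3158 = 128.8 K
Heat flows outward, so T_out = T_in − ΔT = 154 − 128.8 = 25.2 °C

T_out = 25.2 °C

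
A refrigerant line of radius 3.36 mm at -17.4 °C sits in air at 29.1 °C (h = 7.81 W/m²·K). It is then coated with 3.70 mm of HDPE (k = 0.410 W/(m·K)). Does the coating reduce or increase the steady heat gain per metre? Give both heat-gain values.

Critical radius for a cylinder: r_cr = k/h = 0.0525 m = 5.25 cm.
Outer radius after coating: r₂ = 0.00336 + 0.00370 = 0.00706 m.
Since r₁ < r_cr and r₂ ≤ r_cr, the coating moves toward the maximum at r_cr — heat gain rises.
Bare: R = 1/(2πr₁h) = 6.065 m·K/W; Q = 46.5/6.065 = 7.67 W/m.
Coated: R = R_cond + R_conv = 3.175 m·K/W; Q = 46.5/3.175 = 14.6 W/m.

increases: 7.67 → 14.6 W/m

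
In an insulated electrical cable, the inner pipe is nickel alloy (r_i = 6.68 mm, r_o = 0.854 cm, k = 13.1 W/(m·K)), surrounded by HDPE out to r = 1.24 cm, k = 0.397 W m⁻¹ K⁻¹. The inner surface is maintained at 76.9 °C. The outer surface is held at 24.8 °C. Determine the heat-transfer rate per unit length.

Q' = 342 W/m

Series thermal resistances, inner to outer:
  R'_nickel alloy = ln(0.00854/0.00668)/(2πk) = 0.2456/(2π·13.1) = 0.002984 m·K/W
  R'_HDPE = ln(0.0124/0.00854)/(2πk) = 0.3729/(2π·0.397) = 0.1495 m·K/W
ΣR = 0.002984 + 0.1495 = 0.1525 m·K/W
Q' = ΔT/ΣR = (76.9 °C − 24.8 °C)/0.1525 = 342 W/m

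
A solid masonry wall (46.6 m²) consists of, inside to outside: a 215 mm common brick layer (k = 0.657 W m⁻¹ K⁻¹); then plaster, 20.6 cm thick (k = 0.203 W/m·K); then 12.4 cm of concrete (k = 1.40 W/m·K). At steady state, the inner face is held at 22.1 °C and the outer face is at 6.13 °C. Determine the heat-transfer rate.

Q = 520 W

Treat each layer as a resistance in series:
  R_common brick = L/(kA) = 0.215/(0.657·46.6) = 0.007022 K/W
  R_plaster = L/(kA) = 0.206/(0.203·46.6) = 0.02178 K/W
  R_concrete = L/(kA) = 0.124/(1.40·46.6) = 0.001901 K/W
ΣR = 0.007022 + 0.02178 + 0.001901 = 0.03070 K/W
Q = ΔT/ΣR = (22.1 °C − 6.13 °C)/0.03070 = 520 W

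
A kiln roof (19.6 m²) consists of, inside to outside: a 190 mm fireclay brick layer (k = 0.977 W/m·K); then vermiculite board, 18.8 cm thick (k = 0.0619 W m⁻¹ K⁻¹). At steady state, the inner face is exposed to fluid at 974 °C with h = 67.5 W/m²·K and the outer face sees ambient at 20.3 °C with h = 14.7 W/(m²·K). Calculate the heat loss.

Q = 5.64 kW

Resistance network (inner→outer):
  R_conv,in = 1/(hA) = 1/(67.5·19.6) = 7.559×10^-4 K/W
  R_fireclay brick = L/(kA) = 0.190/(0.977·19.6) = 0.009922 K/W
  R_vermiculite board = L/(kA) = 0.188/(0.0619·19.6) = 0.1550 K/W
  R_conv,out = 1/(hA) = 1/(14.7·19.6) = 0.003471 K/W
ΣR = 7.559×10^-4 + 0.009922 + 0.1550 + 0.003471 = 0.1691 K/W
Q = ΔT/ΣR = (974 °C − 20.3 °C)/0.1691 = 5640 W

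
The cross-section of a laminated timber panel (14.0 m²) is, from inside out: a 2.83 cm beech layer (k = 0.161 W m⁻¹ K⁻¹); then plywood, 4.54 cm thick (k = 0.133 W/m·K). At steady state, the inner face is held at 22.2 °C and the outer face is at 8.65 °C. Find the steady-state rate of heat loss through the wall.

Q = 367 W

Treat each layer as a resistance in series:
  R_beech = L/(kA) = 0.0283/(0.161·14.0) = 0.01256 K/W
  R_plywood = L/(kA) = 0.0454/(0.133·14.0) = 0.02438 K/W
ΣR = 0.01256 + 0.02438 = 0.03694 K/W
Q = ΔT/ΣR = (22.2 °C − 8.65 °C)/0.03694 = 367 W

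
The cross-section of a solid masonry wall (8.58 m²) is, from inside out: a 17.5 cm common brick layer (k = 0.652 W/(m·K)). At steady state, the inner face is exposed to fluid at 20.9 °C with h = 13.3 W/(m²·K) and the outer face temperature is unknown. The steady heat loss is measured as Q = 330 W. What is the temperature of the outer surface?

Series resistances:
  R_conv,in = 1/(hA) = 1/(13.3·8.58) = 0.008763 K/W
  R_common brick = L/(kA) = 0.175/(0.652·8.58) = 0.03128 K/W
ΣR = 0.04005 K/W
ΔT = Q·ΣR = 330 × 0.04005 = 13.22 K
Heat flows outward, so T_out = T_in − ΔT = 20.9 − 13.22 = 7.68 °C

T_out = 7.68 °C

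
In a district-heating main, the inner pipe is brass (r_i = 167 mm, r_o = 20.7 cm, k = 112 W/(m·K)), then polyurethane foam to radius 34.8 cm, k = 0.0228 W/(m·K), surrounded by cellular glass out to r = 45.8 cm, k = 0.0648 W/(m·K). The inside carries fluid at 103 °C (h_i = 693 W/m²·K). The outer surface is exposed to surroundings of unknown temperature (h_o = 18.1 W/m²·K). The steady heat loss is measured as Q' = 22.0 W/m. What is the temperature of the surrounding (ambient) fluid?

T_out = 7.92 °C

Series resistances:
  R'_conv,in = 1/(2πr h) = 1/(2π·0.167·693) = 0.001375 m·K/W
  R'_brass = ln(0.207/0.167)/(2πk) = 0.2147/(2π·112) = 3.051×10^-4 m·K/W
  R'_polyurethane foam = ln(0.348/0.207)/(2πk) = 0.5195/(2π·0.0228) = 3.626 m·K/W
  R'_cellular glass = ln(0.458/0.348)/(2πk) = 0.2747/(2π·0.0648) = 0.6746 m·K/W
  R'_conv,out = 1/(2πr h) = 1/(2π·0.458·18.1) = 0.01920 m·K/W
ΣR = 4.322 m·K/W
ΔT = Q'·ΣR = 22.0 × 4.322 = 95.08 K
Heat flows outward, so T_out = T_in − ΔT = 103 − 95.08 = 7.92 °C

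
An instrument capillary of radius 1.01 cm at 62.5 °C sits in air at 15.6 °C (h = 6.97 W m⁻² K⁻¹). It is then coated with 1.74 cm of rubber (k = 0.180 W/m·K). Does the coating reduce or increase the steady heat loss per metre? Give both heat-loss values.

Critical radius for a cylinder: r_cr = k/h = 0.0258 m = 2.58 cm.
Outer radius after coating: r₂ = 0.0101 + 0.0174 = 0.0275 m.
r₁ < r_cr < r₂: heat loss rises to a maximum at r_cr then falls. Whether the coating helps depends on whether Q(r₂) has dropped back below Q(r₁).
Bare: R = 1/(2πr₁h) = 2.261 m·K/W; Q = 46.9/2.261 = 20.7 W/m.
Coated: R = R_cond + R_conv = 1.716 m·K/W; Q = 46.9/1.716 = 27.3 W/m.

increases: 20.7 → 27.3 W/m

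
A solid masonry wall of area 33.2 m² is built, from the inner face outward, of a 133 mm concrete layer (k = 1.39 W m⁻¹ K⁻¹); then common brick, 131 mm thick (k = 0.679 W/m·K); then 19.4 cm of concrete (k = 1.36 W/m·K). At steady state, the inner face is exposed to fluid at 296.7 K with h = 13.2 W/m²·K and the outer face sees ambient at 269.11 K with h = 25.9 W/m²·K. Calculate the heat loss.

Q = 1680 W

Treat each layer as a resistance in series:
  R_conv,in = 1/(hA) = 1/(13.2·33.2) = 0.002282 K/W
  R_concrete = L/(kA) = 0.133/(1.39·33.2) = 0.002882 K/W
  R_common brick = L/(kA) = 0.131/(0.679·33.2) = 0.005811 K/W
  R_concrete = L/(kA) = 0.194/(1.36·33.2) = 0.004297 K/W
  R_conv,out = 1/(hA) = 1/(25.9·33.2) = 0.001163 K/W
ΣR = 0.002282 + 0.002882 + 0.005811 + 0.004297 + 0.001163 = 0.01643 K/W
Q = ΔT/ΣR = (296.7 K − 269.11 K)/0.01643 = 1680 W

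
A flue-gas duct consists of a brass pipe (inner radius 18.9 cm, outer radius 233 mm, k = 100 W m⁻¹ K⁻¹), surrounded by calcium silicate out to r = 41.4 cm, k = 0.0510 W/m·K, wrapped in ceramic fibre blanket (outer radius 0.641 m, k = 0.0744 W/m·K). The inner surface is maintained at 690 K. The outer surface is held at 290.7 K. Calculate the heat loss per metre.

Q' = 146 W/m

Resistance network (inner→outer):
  R'_brass = ln(0.233/0.189)/(2πk) = 0.2093/(2π·100) = 3.331×10^-4 m·K/W
  R'_calcium silicate = ln(0.414/0.233)/(2πk) = 0.5748/(2π·0.0510) = 1.794 m·K/W
  R'_ceramic fibre blanket = ln(0.641/0.414)/(2πk) = 0.4372/(2π·0.0744) = 0.9352 m·K/W
ΣR = 3.331×10^-4 + 1.794 + 0.9352 = 2.730 m·K/W
Q' = ΔT/ΣR = (690 K − 290.7 K)/2.730 = 146 W/m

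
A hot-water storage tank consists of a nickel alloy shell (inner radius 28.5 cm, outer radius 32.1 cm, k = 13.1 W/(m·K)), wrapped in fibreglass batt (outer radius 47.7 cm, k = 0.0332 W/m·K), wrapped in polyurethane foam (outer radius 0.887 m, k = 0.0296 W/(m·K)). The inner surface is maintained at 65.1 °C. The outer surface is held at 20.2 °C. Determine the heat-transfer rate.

Q = 8.89 W

Treat each layer as a resistance in series:
  R_nickel alloy = (1/0.285 − 1/0.321)/(4πk) = 0.3935/(4π·13.1) = 0.002390 K/W
  R_fibreglass batt = (1/0.321 − 1/0.477)/(4πk) = 1.019/(4π·0.0332) = 2.442 K/W
  R_polyurethane foam = (1/0.477 − 1/0.887)/(4πk) = 0.9690/(4π·0.0296) = 2.605 K/W
ΣR = 0.002390 + 2.442 + 2.605 = 5.049 K/W
Q = ΔT/ΣR = (65.1 °C − 20.2 °C)/5.049 = 8.89 W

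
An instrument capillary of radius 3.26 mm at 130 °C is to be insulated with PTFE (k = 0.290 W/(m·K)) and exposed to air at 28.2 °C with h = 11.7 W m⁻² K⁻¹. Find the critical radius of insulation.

r_cr = 2.48 cm

For a cylinder, r_cr = k_ins/h = 0.290/11.7 = 0.0248 m = 2.48 cm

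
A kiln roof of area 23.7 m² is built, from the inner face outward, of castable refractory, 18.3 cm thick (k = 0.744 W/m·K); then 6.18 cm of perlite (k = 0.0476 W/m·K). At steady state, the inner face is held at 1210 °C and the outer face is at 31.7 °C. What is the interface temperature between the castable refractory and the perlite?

Series thermal resistances, inner to outer:
  R_castable refractory = L/(kA) = 0.183/(0.744·23.7) = 0.01038 K/W
  R_perlite = L/(kA) = 0.0618/(0.0476·23.7) = 0.05478 K/W
ΣR = 0.01038 + 0.05478 = 0.06516 K/W
Q = ΔT/ΣR = (1210 °C − 31.7 °C)/0.06516 = 18080 W
From the inner boundary to the castable refractory/perlite interface, ΣR_partial = 0.01038 K/W.
T_interface = T_in − Q·ΣR_partial = 1210 °C − (18080)(0.01038) = 1022 °C

T = 1022 °C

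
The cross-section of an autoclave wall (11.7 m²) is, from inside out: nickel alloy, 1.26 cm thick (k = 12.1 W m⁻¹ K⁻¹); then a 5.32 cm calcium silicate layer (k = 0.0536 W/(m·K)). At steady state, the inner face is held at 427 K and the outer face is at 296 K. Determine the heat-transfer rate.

Q = 1540 W

Resistance network (inner→outer):
  R_nickel alloy = L/(kA) = 0.0126/(12.1·11.7) = 8.900×10^-5 K/W
  R_calcium silicate = L/(kA) = 0.0532/(0.0536·11.7) = 0.08483 K/W
ΣR = 8.900×10^-5 + 0.08483 = 0.08492 K/W
Q = ΔT/ΣR = (427 K − 296 K)/0.08492 = 1540 W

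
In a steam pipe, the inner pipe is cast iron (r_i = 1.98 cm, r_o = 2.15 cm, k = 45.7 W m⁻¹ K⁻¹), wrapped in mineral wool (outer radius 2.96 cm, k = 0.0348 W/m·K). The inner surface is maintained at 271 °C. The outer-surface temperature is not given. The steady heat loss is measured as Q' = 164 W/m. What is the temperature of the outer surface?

Series resistances:
  R'_cast iron = ln(0.0215/0.0198)/(2πk) = 0.08237/(2π·45.7) = 2.869×10^-4 m·K/W
  R'_mineral wool = ln(0.0296/0.0215)/(2πk) = 0.3197/(2π·0.0348) = 1.462 m·K/W
ΣR = 1.463 m·K/W
ΔT = Q'·ΣR = 164 × 1.463 = 239.9 K
Heat flows outward, so T_out = T_in − ΔT = 271 − 239.9 = 31.1 °C

T_out = 31.1 °C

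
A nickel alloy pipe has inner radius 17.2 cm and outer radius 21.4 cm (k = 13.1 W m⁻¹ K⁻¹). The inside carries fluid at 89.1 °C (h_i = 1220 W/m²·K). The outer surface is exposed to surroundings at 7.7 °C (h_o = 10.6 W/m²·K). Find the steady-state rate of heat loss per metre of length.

Series thermal resistances, inner to outer:
  R'_conv,in = 1/(2πr h) = 1/(2π·0.172·1220) = 7.585×10^-4 m·K/W
  R'_nickel alloy = ln(0.214/0.172)/(2πk) = 0.2185/(2π·13.1) = 0.002654 m·K/W
  R'_conv,out = 1/(2πr h) = 1/(2π·0.214·10.6) = 0.07016 m·K/W
ΣR = 7.585×10^-4 + 0.002654 + 0.07016 = 0.07357 m·K/W
Q' = ΔT/ΣR = (89.1 °C − 7.7 °C)/0.07357 = 1110 W/m

Q' = 1110 W/m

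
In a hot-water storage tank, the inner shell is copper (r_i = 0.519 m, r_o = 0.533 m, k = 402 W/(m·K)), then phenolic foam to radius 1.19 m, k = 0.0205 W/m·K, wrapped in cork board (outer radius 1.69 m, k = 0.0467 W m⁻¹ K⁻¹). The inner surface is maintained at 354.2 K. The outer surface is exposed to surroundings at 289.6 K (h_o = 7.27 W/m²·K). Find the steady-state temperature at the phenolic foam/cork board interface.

Series thermal resistances, inner to outer:
  R_copper = (1/0.519 − 1/0.533)/(4πk) = 0.05061/(4π·402) = 1.002×10^-5 K/W
  R_phenolic foam = (1/0.533 − 1/1.19)/(4πk) = 1.036/(4π·0.0205) = 4.021 K/W
  R_cork board = (1/1.19 − 1/1.69)/(4πk) = 0.2486/(4π·0.0467) = 0.4237 K/W
  R_conv,out = 1/(4πr²h) = 1/(4π·1.69²·7.27) = 0.003833 K/W
ΣR = 1.002×10^-5 + 4.021 + 0.4237 + 0.003833 = 4.449 K/W
Q = ΔT/ΣR = (354.2 K − 289.6 K)/4.449 = 14.52 W
From the inner boundary to the phenolic foam/cork board interface, ΣR_partial = 4.021 K/W.
T_interface = T_in − Q·ΣR_partial = 354.2 K − (14.52)(4.021) = 295.8 K

T = 295.8 K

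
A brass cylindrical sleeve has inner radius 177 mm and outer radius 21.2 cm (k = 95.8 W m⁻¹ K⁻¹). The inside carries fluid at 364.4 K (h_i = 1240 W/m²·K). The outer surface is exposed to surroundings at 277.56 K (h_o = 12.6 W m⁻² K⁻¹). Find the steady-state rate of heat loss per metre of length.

Series thermal resistances, inner to outer:
  R'_conv,in = 1/(2πr h) = 1/(2π·0.177·1240) = 7.251×10^-4 m·K/W
  R'_brass = ln(0.212/0.177)/(2πk) = 0.1804/(2π·95.8) = 2.998×10^-4 m·K/W
  R'_conv,out = 1/(2πr h) = 1/(2π·0.212·12.6) = 0.05958 m·K/W
ΣR = 7.251×10^-4 + 2.998×10^-4 + 0.05958 = 0.06060 m·K/W
Q' = ΔT/ΣR = (364.4 K − 277.56 K)/0.06060 = 1430 W/m

Q' = 1430 W/m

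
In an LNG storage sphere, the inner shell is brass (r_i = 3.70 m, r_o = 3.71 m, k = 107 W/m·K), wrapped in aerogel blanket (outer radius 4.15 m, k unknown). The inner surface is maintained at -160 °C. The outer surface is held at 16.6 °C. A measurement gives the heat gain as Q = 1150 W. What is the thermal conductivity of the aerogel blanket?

ΣR = ΔT/Q = |-160 − 16.6|/1150 = 0.1536 K/W
Known resistances:
  R_brass = (1/3.70 − 1/3.71)/(4πk) = 7.285×10^-4/(4π·107) = 5.418×10^-7 K/W
R_aerogel blanket = ΣR − ΣR_known = 0.1536 − 5.418×10^-7 = 0.1536 K/W
(1/r₁−1/r₂)/(4πk) = 0.1536 ⇒ k = 0.02858/(4π·0.1536) = 0.0148 W/m·K

k = 0.0148 W/m·K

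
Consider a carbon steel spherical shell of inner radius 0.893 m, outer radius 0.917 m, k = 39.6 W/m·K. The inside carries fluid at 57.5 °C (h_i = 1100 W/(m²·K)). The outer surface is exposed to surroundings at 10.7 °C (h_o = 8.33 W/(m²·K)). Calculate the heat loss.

Resistance network (inner→outer):
  R_conv,in = 1/(4πr²h) = 1/(4π·0.893²·1100) = 9.072×10^-5 K/W
  R_carbon steel = (1/0.893 − 1/0.917)/(4πk) = 0.02931/(4π·39.6) = 5.890×10^-5 K/W
  R_conv,out = 1/(4πr²h) = 1/(4π·0.917²·8.33) = 0.01136 K/W
ΣR = 9.072×10^-5 + 5.890×10^-5 + 0.01136 = 0.01151 K/W
Q = ΔT/ΣR = (57.5 °C − 10.7 °C)/0.01151 = 4070 W

Q = 4.07 kW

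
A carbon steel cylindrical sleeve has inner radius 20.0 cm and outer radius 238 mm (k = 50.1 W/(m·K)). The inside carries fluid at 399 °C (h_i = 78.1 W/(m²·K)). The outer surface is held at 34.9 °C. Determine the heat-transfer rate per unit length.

Resistance network (inner→outer):
  R'_conv,in = 1/(2πr h) = 1/(2π·0.200·78.1) = 0.01019 m·K/W
  R'_carbon steel = ln(0.238/0.200)/(2πk) = 0.1740/(2π·50.1) = 5.526×10^-4 m·K/W
ΣR = 0.01019 + 5.526×10^-4 = 0.01074 m·K/W
Q' = ΔT/ΣR = (399 °C − 34.9 °C)/0.01074 = 33900 W/m

Q' = 33900 W/m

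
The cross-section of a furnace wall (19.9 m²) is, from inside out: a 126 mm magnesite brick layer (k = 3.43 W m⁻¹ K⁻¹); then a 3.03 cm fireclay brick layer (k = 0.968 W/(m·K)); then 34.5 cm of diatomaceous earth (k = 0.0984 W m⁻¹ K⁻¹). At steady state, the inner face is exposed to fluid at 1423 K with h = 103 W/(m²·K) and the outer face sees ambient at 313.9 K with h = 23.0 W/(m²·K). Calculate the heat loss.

Q = 6.08 kW

Series thermal resistances, inner to outer:
  R_conv,in = 1/(hA) = 1/(103·19.9) = 4.879×10^-4 K/W
  R_magnesite brick = L/(kA) = 0.126/(3.43·19.9) = 0.001846 K/W
  R_fireclay brick = L/(kA) = 0.0303/(0.968·19.9) = 0.001573 K/W
  R_diatomaceous earth = L/(kA) = 0.345/(0.0984·19.9) = 0.1762 K/W
  R_conv,out = 1/(hA) = 1/(23.0·19.9) = 0.002185 K/W
ΣR = 4.879×10^-4 + 0.001846 + 0.001573 + 0.1762 + 0.002185 = 0.1823 K/W
Q = ΔT/ΣR = (1423 K − 313.9 K)/0.1823 = 6080 W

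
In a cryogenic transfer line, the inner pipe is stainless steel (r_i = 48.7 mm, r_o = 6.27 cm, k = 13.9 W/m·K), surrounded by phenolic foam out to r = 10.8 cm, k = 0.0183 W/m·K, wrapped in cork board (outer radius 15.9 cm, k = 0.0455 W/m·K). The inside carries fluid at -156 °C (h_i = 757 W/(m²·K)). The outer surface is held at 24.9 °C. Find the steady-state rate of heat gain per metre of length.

Resistance network (inner→outer):
  R'_conv,in = 1/(2πr h) = 1/(2π·0.0487·757) = 0.004317 m·K/W
  R'_stainless steel = ln(0.0627/0.0487)/(2πk) = 0.2527/(2π·13.9) = 0.002893 m·K/W
  R'_phenolic foam = ln(0.108/0.0627)/(2πk) = 0.5438/(2π·0.0183) = 4.729 m·K/W
  R'_cork board = ln(0.159/0.108)/(2πk) = 0.3868/(2π·0.0455) = 1.353 m·K/W
ΣR = 0.004317 + 0.002893 + 4.729 + 1.353 = 6.089 m·K/W
Q' = ΔT/ΣR = (-156 °C − 24.9 °C)/6.089 = -29.7 W/m
(Negative Q' ⇒ heat flows inward; heat gain = 29.7 W/m.)

Q' = 29.7 W/m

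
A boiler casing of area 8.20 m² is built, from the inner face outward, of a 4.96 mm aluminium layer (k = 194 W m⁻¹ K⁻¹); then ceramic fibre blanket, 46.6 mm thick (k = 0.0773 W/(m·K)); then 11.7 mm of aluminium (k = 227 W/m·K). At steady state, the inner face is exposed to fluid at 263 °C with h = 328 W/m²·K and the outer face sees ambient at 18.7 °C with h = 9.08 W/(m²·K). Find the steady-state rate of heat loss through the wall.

Q = 2.80 kW

Series thermal resistances, inner to outer:
  R_conv,in = 1/(hA) = 1/(328·8.20) = 3.718×10^-4 K/W
  R_aluminium = L/(kA) = 0.00496/(194·8.20) = 3.118×10^-6 K/W
  R_ceramic fibre blanket = L/(kA) = 0.0466/(0.0773·8.20) = 0.07352 K/W
  R_aluminium = L/(kA) = 0.0117/(227·8.20) = 6.286×10^-6 K/W
  R_conv,out = 1/(hA) = 1/(9.08·8.20) = 0.01343 K/W
ΣR = 3.718×10^-4 + 3.118×10^-6 + 0.07352 + 6.286×10^-6 + 0.01343 = 0.08733 K/W
Q = ΔT/ΣR = (263 °C − 18.7 °C)/0.08733 = 2800 W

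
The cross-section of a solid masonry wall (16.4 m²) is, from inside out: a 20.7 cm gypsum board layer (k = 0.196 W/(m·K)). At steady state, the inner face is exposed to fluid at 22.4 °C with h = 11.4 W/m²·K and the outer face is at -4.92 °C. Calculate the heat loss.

Q = 392 W

Series thermal resistances, inner to outer:
  R_conv,in = 1/(hA) = 1/(11.4·16.4) = 0.005349 K/W
  R_gypsum board = L/(kA) = 0.207/(0.196·16.4) = 0.06440 K/W
ΣR = 0.005349 + 0.06440 = 0.06975 K/W
Q = ΔT/ΣR = (22.4 °C − -4.92 °C)/0.06975 = 392 W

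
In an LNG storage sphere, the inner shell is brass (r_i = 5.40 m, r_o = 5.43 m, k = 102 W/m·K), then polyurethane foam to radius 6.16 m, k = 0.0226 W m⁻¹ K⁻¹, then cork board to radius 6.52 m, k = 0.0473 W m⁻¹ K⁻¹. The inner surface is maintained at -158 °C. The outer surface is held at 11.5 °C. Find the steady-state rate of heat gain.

Series thermal resistances, inner to outer:
  R_brass = (1/5.40 − 1/5.43)/(4πk) = 0.001023/(4π·102) = 7.982×10^-7 K/W
  R_polyurethane foam = (1/5.43 − 1/6.16)/(4πk) = 0.02182/(4π·0.0226) = 0.07685 K/W
  R_cork board = (1/6.16 − 1/6.52)/(4πk) = 0.008963/(4π·0.0473) = 0.01508 K/W
ΣR = 7.982×10^-7 + 0.07685 + 0.01508 = 0.09193 K/W
Q = ΔT/ΣR = (-158 °C − 11.5 °C)/0.09193 = -1840 W
(Negative Q ⇒ heat flows inward; heat gain = 1840 W.)

Q = 1840 W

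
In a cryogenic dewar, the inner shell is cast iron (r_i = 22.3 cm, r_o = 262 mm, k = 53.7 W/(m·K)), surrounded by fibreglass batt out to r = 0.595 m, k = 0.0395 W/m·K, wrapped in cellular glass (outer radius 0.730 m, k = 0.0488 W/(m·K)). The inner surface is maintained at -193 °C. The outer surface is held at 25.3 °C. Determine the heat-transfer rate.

Q = 45.4 W

Series thermal resistances, inner to outer:
  R_cast iron = (1/0.223 − 1/0.262)/(4πk) = 0.6675/(4π·53.7) = 9.892×10^-4 K/W
  R_fibreglass batt = (1/0.262 − 1/0.595)/(4πk) = 2.136/(4π·0.0395) = 4.303 K/W
  R_cellular glass = (1/0.595 − 1/0.730)/(4πk) = 0.3108/(4π·0.0488) = 0.5068 K/W
ΣR = 9.892×10^-4 + 4.303 + 0.5068 = 4.811 K/W
Q = ΔT/ΣR = (-193 °C − 25.3 °C)/4.811 = -45.4 W
(Negative Q ⇒ heat flows inward; heat gain = 45.4 W.)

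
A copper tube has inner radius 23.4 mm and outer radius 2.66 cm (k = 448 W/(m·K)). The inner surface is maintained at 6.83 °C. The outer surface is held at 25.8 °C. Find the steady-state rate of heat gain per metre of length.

Q' = 4.17×10^5 W/m

Q' = 2πk·ΔT/ln(r₂/r₁) = 2π × 448 × 18.97 / ln(0.0266/0.0234) = 4.17×10^5 W/m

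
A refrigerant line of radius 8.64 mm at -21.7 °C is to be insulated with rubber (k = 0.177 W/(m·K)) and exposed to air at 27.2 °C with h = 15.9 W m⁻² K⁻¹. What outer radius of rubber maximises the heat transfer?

For a cylinder, r_cr = k_ins/h = 0.177/15.9 = 0.0111 m = 1.11 cm

r_cr = 1.11 cm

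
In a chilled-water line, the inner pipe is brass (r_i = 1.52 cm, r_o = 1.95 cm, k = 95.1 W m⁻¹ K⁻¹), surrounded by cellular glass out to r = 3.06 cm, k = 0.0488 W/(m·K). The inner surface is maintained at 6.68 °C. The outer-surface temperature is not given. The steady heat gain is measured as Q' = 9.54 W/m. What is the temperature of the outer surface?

T_out = 20.7 °C

Sum the resistances:
  R'_brass = ln(0.0195/0.0152)/(2πk) = 0.2491/(2π·95.1) = 4.169×10^-4 m·K/W
  R'_cellular glass = ln(0.0306/0.0195)/(2πk) = 0.4506/(2π·0.0488) = 1.470 m·K/W
ΣR = 1.470 m·K/W
ΔT = Q'·ΣR = 9.54 × 1.470 = 14.02 K
Heat flows inward, so T_out = T_in + ΔT = 6.68 + 14.02 = 20.7 °C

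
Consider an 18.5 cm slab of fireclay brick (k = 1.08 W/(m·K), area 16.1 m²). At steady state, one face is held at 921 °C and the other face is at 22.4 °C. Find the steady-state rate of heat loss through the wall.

Q = 84.5 kW

Q = kA·ΔT/L = 1.08 × 16.1 × |921 °C − 22.4 °C| / 0.185 = 84500 W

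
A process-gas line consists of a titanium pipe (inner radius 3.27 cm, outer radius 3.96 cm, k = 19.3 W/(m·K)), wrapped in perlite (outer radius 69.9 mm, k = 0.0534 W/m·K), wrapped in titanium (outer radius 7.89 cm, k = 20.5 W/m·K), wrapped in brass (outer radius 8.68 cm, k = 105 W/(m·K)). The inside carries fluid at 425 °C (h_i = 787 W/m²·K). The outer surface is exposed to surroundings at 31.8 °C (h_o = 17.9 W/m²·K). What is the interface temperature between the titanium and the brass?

Resistance network (inner→outer):
  R'_conv,in = 1/(2πr h) = 1/(2π·0.0327·787) = 0.006184 m·K/W
  R'_titanium = ln(0.0396/0.0327)/(2πk) = 0.1915/(2π·19.3) = 0.001579 m·K/W
  R'_perlite = ln(0.0699/0.0396)/(2πk) = 0.5682/(2π·0.0534) = 1.694 m·K/W
  R'_titanium = ln(0.0789/0.0699)/(2πk) = 0.1211/(2π·20.5) = 9.403×10^-4 m·K/W
  R'_brass = ln(0.0868/0.0789)/(2πk) = 0.09543/(2π·105) = 1.446×10^-4 m·K/W
  R'_conv,out = 1/(2πr h) = 1/(2π·0.0868·17.9) = 0.1024 m·K/W
ΣR = 0.006184 + 0.001579 + 1.694 + 9.403×10^-4 + 1.446×10^-4 + 0.1024 = 1.805 m·K/W
Q' = ΔT/ΣR = (425 °C − 31.8 °C)/1.805 = 217.8 W/m
From the inner boundary to the titanium/brass interface, ΣR_partial = 1.703 m·K/W.
T_interface = T_in − Q'·ΣR_partial = 425 °C − (217.8)(1.703) = 54.1 °C

T = 54.1 °C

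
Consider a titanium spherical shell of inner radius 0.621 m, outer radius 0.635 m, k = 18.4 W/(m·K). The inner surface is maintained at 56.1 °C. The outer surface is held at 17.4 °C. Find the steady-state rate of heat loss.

Q = 2.52×10^5 W

Q = 4πk·ΔT/(1/r₁ − 1/r₂) = 4π × 18.4 × 38.7 / (1/0.621 − 1/0.635) = 2.52×10^5 W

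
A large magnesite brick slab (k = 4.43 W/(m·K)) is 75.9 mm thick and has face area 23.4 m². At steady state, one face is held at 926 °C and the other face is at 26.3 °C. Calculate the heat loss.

Q = 1230 kW

Q = kA·ΔT/L = 4.43 × 23.4 × |926 °C − 26.3 °C| / 0.0759 = 1.23×10^6 W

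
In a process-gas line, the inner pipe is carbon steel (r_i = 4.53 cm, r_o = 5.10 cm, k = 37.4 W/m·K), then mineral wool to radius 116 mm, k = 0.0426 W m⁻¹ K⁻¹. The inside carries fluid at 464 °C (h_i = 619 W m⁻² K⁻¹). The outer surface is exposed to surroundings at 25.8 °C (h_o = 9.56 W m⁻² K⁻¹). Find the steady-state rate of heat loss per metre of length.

Treat each layer as a resistance in series:
  R'_conv,in = 1/(2πr h) = 1/(2π·0.0453·619) = 0.005676 m·K/W
  R'_carbon steel = ln(0.0510/0.0453)/(2πk) = 0.1185/(2π·37.4) = 5.044×10^-4 m·K/W
  R'_mineral wool = ln(0.116/0.0510)/(2πk) = 0.8218/(2π·0.0426) = 3.070 m·K/W
  R'_conv,out = 1/(2πr h) = 1/(2π·0.116·9.56) = 0.1435 m·K/W
ΣR = 0.005676 + 5.044×10^-4 + 3.070 + 0.1435 = 3.220 m·K/W
Q' = ΔT/ΣR = (464 °C − 25.8 °C)/3.220 = 136 W/m

Q' = 136 W/m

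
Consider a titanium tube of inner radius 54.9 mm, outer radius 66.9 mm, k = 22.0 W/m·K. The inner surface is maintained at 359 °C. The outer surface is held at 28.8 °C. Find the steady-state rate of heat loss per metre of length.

Q' = 2πk·ΔT/ln(r₂/r₁) = 2π × 22.0 × 330.2 / ln(0.0669/0.0549) = 2.31×10^5 W/m

Q' = 231 kW/m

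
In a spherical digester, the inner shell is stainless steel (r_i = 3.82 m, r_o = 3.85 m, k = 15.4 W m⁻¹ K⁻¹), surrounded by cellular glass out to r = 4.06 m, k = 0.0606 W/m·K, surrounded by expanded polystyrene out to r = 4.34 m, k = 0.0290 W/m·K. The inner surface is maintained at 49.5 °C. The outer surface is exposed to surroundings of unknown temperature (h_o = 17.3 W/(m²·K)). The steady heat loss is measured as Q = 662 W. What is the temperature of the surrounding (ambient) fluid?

T_out = 8.79 °C

Series resistances:
  R_stainless steel = (1/3.82 − 1/3.85)/(4πk) = 0.002040/(4π·15.4) = 1.054×10^-5 K/W
  R_cellular glass = (1/3.85 − 1/4.06)/(4πk) = 0.01343/(4π·0.0606) = 0.01764 K/W
  R_expanded polystyrene = (1/4.06 − 1/4.34)/(4πk) = 0.01589/(4π·0.0290) = 0.04360 K/W
  R_conv,out = 1/(4πr²h) = 1/(4π·4.34²·17.3) = 2.442×10^-4 K/W
ΣR = 0.06150 K/W
ΔT = Q·ΣR = 662 × 0.06150 = 40.71 K
Heat flows outward, so T_out = T_in − ΔT = 49.5 − 40.71 = 8.79 °C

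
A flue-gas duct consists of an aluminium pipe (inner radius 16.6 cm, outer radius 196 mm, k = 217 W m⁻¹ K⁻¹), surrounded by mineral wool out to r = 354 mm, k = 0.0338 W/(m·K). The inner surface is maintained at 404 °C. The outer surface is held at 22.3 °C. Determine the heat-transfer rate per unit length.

Q' = 137 W/m

Treat each layer as a resistance in series:
  R'_aluminium = ln(0.196/0.166)/(2πk) = 0.1661/(2π·217) = 1.218×10^-4 m·K/W
  R'_mineral wool = ln(0.354/0.196)/(2πk) = 0.5912/(2π·0.0338) = 2.784 m·K/W
ΣR = 1.218×10^-4 + 2.784 = 2.784 m·K/W
Q' = ΔT/ΣR = (404 °C − 22.3 °C)/2.784 = 137 W/m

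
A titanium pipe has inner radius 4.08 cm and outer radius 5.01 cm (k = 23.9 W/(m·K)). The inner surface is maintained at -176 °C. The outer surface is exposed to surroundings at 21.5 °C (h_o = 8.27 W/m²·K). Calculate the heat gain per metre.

Resistance network (inner→outer):
  R'_titanium = ln(0.0501/0.0408)/(2πk) = 0.2053/(2π·23.9) = 0.001367 m·K/W
  R'_conv,out = 1/(2πr h) = 1/(2π·0.0501·8.27) = 0.3841 m·K/W
ΣR = 0.001367 + 0.3841 = 0.3855 m·K/W
Q' = ΔT/ΣR = (-176 °C − 21.5 °C)/0.3855 = -512 W/m
(Negative Q' ⇒ heat flows inward; heat gain = 512 W/m.)

Q' = 512 W/m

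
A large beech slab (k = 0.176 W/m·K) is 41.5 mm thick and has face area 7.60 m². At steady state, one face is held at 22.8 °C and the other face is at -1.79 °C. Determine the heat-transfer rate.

Q = kA·ΔT/L = 0.176 × 7.60 × |22.8 °C − -1.79 °C| / 0.0415 = 793 W

Q = 793 W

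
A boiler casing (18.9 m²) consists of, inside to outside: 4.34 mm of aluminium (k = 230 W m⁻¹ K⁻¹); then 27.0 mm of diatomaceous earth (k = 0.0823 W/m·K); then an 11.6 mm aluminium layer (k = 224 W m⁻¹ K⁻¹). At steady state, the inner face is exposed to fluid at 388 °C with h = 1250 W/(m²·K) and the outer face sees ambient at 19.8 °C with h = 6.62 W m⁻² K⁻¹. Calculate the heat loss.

Q = 14.5 kW

Series thermal resistances, inner to outer:
  R_conv,in = 1/(hA) = 1/(1250·18.9) = 4.233×10^-5 K/W
  R_aluminium = L/(kA) = 0.00434/(230·18.9) = 9.984×10^-7 K/W
  R_diatomaceous earth = L/(kA) = 0.0270/(0.0823·18.9) = 0.01736 K/W
  R_aluminium = L/(kA) = 0.0116/(224·18.9) = 2.740×10^-6 K/W
  R_conv,out = 1/(hA) = 1/(6.62·18.9) = 0.007992 K/W
ΣR = 4.233×10^-5 + 9.984×10^-7 + 0.01736 + 2.740×10^-6 + 0.007992 = 0.02540 K/W
Q = ΔT/ΣR = (388 °C − 19.8 °C)/0.02540 = 14500 W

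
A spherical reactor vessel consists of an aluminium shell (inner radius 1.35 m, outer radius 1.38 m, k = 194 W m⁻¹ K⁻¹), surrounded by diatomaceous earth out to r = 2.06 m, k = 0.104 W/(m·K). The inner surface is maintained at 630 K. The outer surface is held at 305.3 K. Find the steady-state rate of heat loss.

Q = 1770 W

Resistance network (inner→outer):
  R_aluminium = (1/1.35 − 1/1.38)/(4πk) = 0.01610/(4π·194) = 6.605×10^-6 K/W
  R_diatomaceous earth = (1/1.38 − 1/2.06)/(4πk) = 0.2392/(4π·0.104) = 0.1830 K/W
ΣR = 6.605×10^-6 + 0.1830 = 0.1830 K/W
Q = ΔT/ΣR = (630 K − 305.3 K)/0.1830 = 1770 W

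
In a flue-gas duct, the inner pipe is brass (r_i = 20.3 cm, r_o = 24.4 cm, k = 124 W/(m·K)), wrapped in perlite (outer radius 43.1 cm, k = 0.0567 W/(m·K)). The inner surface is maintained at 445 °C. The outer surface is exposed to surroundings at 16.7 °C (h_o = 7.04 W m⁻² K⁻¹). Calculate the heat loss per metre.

Series thermal resistances, inner to outer:
  R'_brass = ln(0.244/0.203)/(2πk) = 0.1840/(2π·124) = 2.361×10^-4 m·K/W
  R'_perlite = ln(0.431/0.244)/(2πk) = 0.5689/(2π·0.0567) = 1.597 m·K/W
  R'_conv,out = 1/(2πr h) = 1/(2π·0.431·7.04) = 0.05245 m·K/W
ΣR = 2.361×10^-4 + 1.597 + 0.05245 = 1.650 m·K/W
Q' = ΔT/ΣR = (445 °C − 16.7 °C)/1.650 = 260 W/m

Q' = 260 W/m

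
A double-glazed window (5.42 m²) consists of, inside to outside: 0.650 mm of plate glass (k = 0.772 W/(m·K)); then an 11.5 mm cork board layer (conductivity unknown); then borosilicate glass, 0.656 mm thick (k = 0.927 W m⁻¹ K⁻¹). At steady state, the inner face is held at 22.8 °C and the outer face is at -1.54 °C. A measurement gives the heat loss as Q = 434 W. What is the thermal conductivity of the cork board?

ΣR = ΔT/Q = |22.8 − -1.54|/434 = 0.05608 K/W
Known resistances:
  R_plate glass = L/(kA) = 6.50×10^-4/(0.772·5.42) = 1.553×10^-4 K/W
  R_borosilicate glass = L/(kA) = 6.56×10^-4/(0.927·5.42) = 1.306×10^-4 K/W
R_cork board = ΣR − ΣR_known = 0.05608 − 2.859×10^-4 = 0.05579 K/W
L/(kA) = 0.05579 ⇒ k = 0.0115/(0.05579·5.42) = 0.0380 W/m·K

k = 0.0380 W/m·K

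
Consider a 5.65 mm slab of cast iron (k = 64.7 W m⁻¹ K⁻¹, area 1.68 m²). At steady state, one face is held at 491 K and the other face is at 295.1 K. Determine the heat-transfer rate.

Q = kA·ΔT/L = 64.7 × 1.68 × |491 K − 295.1 K| / 0.00565 = 3.77×10^6 W

Q = 3770 kW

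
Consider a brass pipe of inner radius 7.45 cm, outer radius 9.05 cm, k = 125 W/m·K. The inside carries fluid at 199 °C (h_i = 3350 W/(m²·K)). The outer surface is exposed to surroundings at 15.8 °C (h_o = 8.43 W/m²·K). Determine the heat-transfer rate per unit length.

Q' = 874 W/m

Series thermal resistances, inner to outer:
  R'_conv,in = 1/(2πr h) = 1/(2π·0.0745·3350) = 6.377×10^-4 m·K/W
  R'_brass = ln(0.0905/0.0745)/(2πk) = 0.1946/(2π·125) = 2.477×10^-4 m·K/W
  R'_conv,out = 1/(2πr h) = 1/(2π·0.0905·8.43) = 0.2086 m·K/W
ΣR = 6.377×10^-4 + 2.477×10^-4 + 0.2086 = 0.2095 m·K/W
Q' = ΔT/ΣR = (199 °C − 15.8 °C)/0.2095 = 874 W/m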